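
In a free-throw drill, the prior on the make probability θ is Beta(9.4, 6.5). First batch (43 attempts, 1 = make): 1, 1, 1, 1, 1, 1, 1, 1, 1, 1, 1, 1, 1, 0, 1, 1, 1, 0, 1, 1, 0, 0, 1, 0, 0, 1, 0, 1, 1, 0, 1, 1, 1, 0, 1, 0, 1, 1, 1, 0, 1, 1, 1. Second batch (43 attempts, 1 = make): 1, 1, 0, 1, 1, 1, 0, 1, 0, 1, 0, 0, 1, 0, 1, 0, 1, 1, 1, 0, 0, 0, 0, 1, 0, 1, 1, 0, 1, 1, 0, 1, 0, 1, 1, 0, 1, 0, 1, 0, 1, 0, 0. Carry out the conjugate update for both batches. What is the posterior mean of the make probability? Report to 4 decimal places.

0.6320

The Beta prior is conjugate to a Binomial/Bernoulli likelihood; the update adds successes to α and failures to β.
After batch 1: Beta(9.4+32, 6.5+11) = Beta(41.4, 17.5).
After batch 2: Beta(41.4+23, 17.5+20) = Beta(64.4, 37.5).
Posterior mean = α/(α+β) = 64.4/101.9 = 0.6320.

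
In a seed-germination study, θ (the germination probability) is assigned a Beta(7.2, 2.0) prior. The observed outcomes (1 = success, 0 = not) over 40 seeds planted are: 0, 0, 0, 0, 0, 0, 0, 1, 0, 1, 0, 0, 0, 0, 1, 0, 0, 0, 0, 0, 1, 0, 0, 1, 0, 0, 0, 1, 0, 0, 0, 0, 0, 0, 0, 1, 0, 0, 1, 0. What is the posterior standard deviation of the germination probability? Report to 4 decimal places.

0.0652

The Beta prior is conjugate to a Binomial/Bernoulli likelihood; the update adds successes to α and failures to β.
Posterior: Beta(α+k, β+n−k) = Beta(7.2+8, 2.0+32) = Beta(15.2, 34.0).
Var = αβ/((α+β)²(α+β+1)) = 15.2·34.0/(49.2²·50.2) = 0.00425293; SD = √0.00425293 = 0.0652.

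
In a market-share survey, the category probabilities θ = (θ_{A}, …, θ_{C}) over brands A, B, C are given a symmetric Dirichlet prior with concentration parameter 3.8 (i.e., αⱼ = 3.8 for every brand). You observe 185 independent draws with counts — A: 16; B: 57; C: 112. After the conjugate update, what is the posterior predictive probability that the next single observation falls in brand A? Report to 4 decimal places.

0.1008

The Dirichlet prior is conjugate to the Multinomial likelihood: each posterior αⱼ = prior αⱼ + observed count nⱼ.
Posterior concentration: (19.8, 60.8, 115.8), total = 196.4.
P(next = A | data) = α_{A}/Σα = 0.1008.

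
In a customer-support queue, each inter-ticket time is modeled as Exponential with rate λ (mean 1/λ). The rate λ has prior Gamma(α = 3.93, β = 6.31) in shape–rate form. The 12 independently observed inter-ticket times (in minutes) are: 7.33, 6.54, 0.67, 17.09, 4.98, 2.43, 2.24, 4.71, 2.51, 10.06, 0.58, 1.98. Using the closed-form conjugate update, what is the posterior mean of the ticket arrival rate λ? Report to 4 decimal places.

0.2362

With a Gamma(shape α, rate β) prior on the exponential rate λ, the posterior after n observations with total T = Σxᵢ is Gamma(α+n, β+T).
Sum of observations T = 61.12 minutes; n = 12.
Posterior: Gamma(3.93+12, 6.31+61.12) = Gamma(15.93, 67.43).
Posterior mean of λ = α/β = 15.93/67.43 = 0.2362.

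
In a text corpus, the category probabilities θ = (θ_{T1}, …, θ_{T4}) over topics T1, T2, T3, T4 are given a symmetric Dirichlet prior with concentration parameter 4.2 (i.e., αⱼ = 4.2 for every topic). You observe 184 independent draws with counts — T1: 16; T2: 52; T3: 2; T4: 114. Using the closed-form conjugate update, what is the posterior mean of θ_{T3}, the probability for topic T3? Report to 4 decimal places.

0.0309

The Dirichlet prior is conjugate to the Multinomial likelihood: each posterior αⱼ = prior αⱼ + observed count nⱼ.
Posterior concentration: (20.2, 56.2, 6.2, 118.2), total = 200.8.
E[θ_{T3}|data] = α_{T3}/Σα = 6.2/200.8 = 0.0309.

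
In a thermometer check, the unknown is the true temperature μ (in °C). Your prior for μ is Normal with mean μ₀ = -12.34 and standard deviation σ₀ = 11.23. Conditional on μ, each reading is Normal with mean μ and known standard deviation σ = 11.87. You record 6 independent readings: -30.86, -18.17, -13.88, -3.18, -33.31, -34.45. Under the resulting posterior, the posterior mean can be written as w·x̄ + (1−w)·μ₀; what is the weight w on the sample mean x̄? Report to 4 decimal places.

For Normal data with known variance σ², a Normal(μ₀, σ₀²) prior on μ is conjugate. Posterior precision = 1/σ₀² + n/σ²; posterior mean is the precision-weighted average of μ₀ and x̄.
σ₀² = 11.23² = 126.1129, σ² = 11.87² = 140.8969. Prior precision 1/σ₀² = 1/126.1129; data precision n/σ² = 6/140.8969.
w = (n/σ²)/(1/σ₀² + n/σ²) = n·σ₀²/(σ² + n·σ₀²) = 6·126.1129/(140.8969 + 6·126.1129) = 756.6774/897.5743 = 0.8430.

0.8430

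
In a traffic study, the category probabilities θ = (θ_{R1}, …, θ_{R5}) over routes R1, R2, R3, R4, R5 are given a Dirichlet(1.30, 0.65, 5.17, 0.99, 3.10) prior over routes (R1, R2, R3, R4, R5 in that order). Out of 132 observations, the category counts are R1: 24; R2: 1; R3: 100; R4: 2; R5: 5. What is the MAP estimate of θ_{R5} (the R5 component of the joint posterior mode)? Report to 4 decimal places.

The Dirichlet prior is conjugate to the Multinomial likelihood: each posterior αⱼ = prior αⱼ + observed count nⱼ.
Posterior concentration: (25.30, 1.65, 105.17, 2.99, 8.10), total = 143.21.
Joint mode component: (α_{R5}−1)/(Σα−K) = 7.10/138.21 = 0.0514.

0.0514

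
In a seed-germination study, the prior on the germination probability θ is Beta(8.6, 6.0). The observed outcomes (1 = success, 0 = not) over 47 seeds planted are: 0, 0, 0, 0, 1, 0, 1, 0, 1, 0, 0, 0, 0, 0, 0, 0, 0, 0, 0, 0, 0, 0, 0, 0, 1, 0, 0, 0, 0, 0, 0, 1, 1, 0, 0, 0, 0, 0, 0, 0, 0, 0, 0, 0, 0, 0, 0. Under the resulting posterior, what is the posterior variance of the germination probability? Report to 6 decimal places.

The Beta prior is conjugate to a Binomial/Bernoulli likelihood; the update adds successes to α and failures to β.
Posterior: Beta(α+k, β+n−k) = Beta(8.6+6, 6.0+41) = Beta(14.6, 47.0).
Var = αβ/((α+β)²(α+β+1)) = 14.6·47.0/(61.6²·62.6) = 0.002889.

0.002889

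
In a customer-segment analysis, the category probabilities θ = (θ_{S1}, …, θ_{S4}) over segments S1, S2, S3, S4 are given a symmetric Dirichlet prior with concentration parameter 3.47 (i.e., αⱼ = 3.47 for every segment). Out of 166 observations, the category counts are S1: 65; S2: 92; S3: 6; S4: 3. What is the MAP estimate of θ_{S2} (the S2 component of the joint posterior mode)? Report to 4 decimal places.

The Dirichlet prior is conjugate to the Multinomial likelihood: each posterior αⱼ = prior αⱼ + observed count nⱼ.
Posterior concentration: (68.47, 95.47, 9.47, 6.47), total = 179.88.
Joint mode component: (α_{S2}−1)/(Σα−K) = 94.47/175.88 = 0.5371.

0.5371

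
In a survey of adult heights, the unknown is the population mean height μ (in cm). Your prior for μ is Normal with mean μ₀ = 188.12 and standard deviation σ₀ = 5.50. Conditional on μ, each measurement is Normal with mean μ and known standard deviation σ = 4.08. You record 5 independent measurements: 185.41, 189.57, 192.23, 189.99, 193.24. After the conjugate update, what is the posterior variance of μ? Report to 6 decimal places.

For Normal data with known variance σ², a Normal(μ₀, σ₀²) prior on μ is conjugate. Posterior precision = 1/σ₀² + n/σ²; posterior mean is the precision-weighted average of μ₀ and x̄.
σ₀² = 5.50² = 30.25, σ² = 4.08² = 16.6464; σ² + n·σ₀² = 16.6464 + 5·30.25 = 167.8964.
Posterior precision = 1/σ₀² + n/σ² = 1/30.25 + 5/16.6464 = (σ² + n·σ₀²)/(σ₀²σ²) = 167.8964/(30.25·16.6464); posterior variance σₙ² = σ₀²σ²/(σ² + n·σ₀²) = 30.25·16.6464/167.8964 = 2.999192.

2.999192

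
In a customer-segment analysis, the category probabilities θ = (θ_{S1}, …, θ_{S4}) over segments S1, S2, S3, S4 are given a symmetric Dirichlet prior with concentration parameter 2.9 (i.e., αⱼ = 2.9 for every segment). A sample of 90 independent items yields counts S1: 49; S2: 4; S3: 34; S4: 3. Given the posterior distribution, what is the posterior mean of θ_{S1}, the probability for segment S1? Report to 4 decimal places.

The Dirichlet prior is conjugate to the Multinomial likelihood: each posterior αⱼ = prior αⱼ + observed count nⱼ.
Posterior concentration: (51.9, 6.9, 36.9, 5.9), total = 101.6.
E[θ_{S1}|data] = α_{S1}/Σα = 51.9/101.6 = 0.5108.

0.5108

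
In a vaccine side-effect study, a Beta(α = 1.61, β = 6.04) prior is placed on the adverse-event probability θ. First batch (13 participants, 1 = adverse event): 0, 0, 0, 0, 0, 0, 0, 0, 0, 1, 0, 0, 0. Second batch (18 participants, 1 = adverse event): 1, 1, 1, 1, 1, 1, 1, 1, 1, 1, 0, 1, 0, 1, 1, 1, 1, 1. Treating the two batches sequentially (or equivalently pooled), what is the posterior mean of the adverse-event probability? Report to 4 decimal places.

The Beta prior is conjugate to a Binomial/Bernoulli likelihood; the update adds successes to α and failures to β.
After batch 1: Beta(1.61+1, 6.04+12) = Beta(2.61, 18.04).
After batch 2: Beta(2.61+16, 18.04+2) = Beta(18.61, 20.04).
Posterior mean = α/(α+β) = 18.61/38.65 = 0.4815.

0.4815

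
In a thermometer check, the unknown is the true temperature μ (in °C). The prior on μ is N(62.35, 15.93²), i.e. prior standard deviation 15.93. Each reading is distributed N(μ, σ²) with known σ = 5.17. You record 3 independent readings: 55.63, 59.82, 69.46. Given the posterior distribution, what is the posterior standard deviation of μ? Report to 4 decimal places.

2.9338

For Normal data with known variance σ², a Normal(μ₀, σ₀²) prior on μ is conjugate. Posterior precision = 1/σ₀² + n/σ²; posterior mean is the precision-weighted average of μ₀ and x̄.
σ₀² = 15.93² = 253.7649, σ² = 5.17² = 26.7289; σ² + n·σ₀² = 26.7289 + 3·253.7649 = 788.0236.
Posterior precision = 1/σ₀² + n/σ² = 1/253.7649 + 3/26.7289 = (σ² + n·σ₀²)/(σ₀²σ²) = 788.0236/(253.7649·26.7289); posterior variance σₙ² = σ₀²σ²/(σ² + n·σ₀²) = 253.7649·26.7289/788.0236 = 8.607428.
Posterior SD = √σₙ² = √(253.7649·26.7289/788.0236) = 2.9338.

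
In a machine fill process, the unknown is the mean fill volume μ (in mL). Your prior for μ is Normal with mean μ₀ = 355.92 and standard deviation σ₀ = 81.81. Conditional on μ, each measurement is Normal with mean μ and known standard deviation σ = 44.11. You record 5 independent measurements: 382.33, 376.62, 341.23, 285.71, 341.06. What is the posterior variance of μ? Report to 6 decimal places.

For Normal data with known variance σ², a Normal(μ₀, σ₀²) prior on μ is conjugate. Posterior precision = 1/σ₀² + n/σ²; posterior mean is the precision-weighted average of μ₀ and x̄.
σ₀² = 81.81² = 6692.8761, σ² = 44.11² = 1945.6921; σ² + n·σ₀² = 1945.6921 + 5·6692.8761 = 35410.0726.
Posterior precision = 1/σ₀² + n/σ² = 1/6692.8761 + 5/1945.6921 = (σ² + n·σ₀²)/(σ₀²σ²) = 35410.0726/(6692.8761·1945.6921); posterior variance σₙ² = σ₀²σ²/(σ² + n·σ₀²) = 6692.8761·1945.6921/35410.0726 = 367.756268.

367.756268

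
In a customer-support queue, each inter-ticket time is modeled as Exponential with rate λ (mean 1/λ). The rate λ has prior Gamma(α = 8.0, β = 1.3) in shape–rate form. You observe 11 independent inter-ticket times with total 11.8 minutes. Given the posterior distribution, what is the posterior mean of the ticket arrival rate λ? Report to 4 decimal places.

1.4504

With a Gamma(shape α, rate β) prior on the exponential rate λ, the posterior after n observations with total T = Σxᵢ is Gamma(α+n, β+T).
Posterior: Gamma(8.0+11, 1.3+11.8) = Gamma(19.0, 13.1).
Posterior mean of λ = α/β = 19.0/13.1 = 1.4504.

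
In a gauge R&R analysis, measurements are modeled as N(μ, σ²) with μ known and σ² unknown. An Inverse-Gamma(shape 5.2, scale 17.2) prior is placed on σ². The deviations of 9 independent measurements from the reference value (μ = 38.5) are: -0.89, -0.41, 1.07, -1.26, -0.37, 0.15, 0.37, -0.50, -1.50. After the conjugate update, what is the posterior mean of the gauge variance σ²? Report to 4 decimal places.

2.3499

With known mean μ and an Inverse-Gamma(α, β) prior on σ², the Normal likelihood is conjugate: posterior is Inv-Gamma(α + n/2, β + Σ(xᵢ−μ)²/2).
Σ(xᵢ−μ)² = (-0.89)² + (-0.41)² + (1.07)² + (-1.26)² + (-0.37)² + (0.15)² + (0.37)² + (-0.50)² + (-1.50)² = 6.4890.
Posterior: Inv-Gamma(5.2 + 9/2, 17.2 + 6.4890/2) = Inv-Gamma(9.70, 20.44450).
E[σ²|data] = β/(α−1) = 20.44450/8.70 = 2.3499.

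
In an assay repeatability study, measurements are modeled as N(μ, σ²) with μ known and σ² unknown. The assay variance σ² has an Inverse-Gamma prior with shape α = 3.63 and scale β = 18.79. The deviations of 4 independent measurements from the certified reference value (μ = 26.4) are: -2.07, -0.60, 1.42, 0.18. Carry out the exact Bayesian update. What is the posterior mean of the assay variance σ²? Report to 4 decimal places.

With known mean μ and an Inverse-Gamma(α, β) prior on σ², the Normal likelihood is conjugate: posterior is Inv-Gamma(α + n/2, β + Σ(xᵢ−μ)²/2).
Σ(xᵢ−μ)² = (-2.07)² + (-0.60)² + (1.42)² + (0.18)² = 6.6937.
Posterior: Inv-Gamma(3.63 + 4/2, 18.79 + 6.6937/2) = Inv-Gamma(5.63, 22.13685).
E[σ²|data] = β/(α−1) = 22.13685/4.63 = 4.7812.

4.7812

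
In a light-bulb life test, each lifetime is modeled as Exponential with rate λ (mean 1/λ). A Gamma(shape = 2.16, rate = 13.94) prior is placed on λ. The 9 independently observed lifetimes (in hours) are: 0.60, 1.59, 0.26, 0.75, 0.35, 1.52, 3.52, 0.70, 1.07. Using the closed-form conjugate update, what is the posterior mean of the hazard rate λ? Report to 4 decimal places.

0.4593

With a Gamma(shape α, rate β) prior on the exponential rate λ, the posterior after n observations with total T = Σxᵢ is Gamma(α+n, β+T).
Sum of observations T = 10.36 hours; n = 9.
Posterior: Gamma(2.16+9, 13.94+10.36) = Gamma(11.16, 24.30).
Posterior mean of λ = α/β = 11.16/24.30 = 0.4593.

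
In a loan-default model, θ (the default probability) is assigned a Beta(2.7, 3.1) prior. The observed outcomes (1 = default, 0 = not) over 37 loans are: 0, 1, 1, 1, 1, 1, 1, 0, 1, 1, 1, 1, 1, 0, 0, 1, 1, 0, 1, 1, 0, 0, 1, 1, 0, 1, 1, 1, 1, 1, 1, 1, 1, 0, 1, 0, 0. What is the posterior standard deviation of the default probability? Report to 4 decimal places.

The Beta prior is conjugate to a Binomial/Bernoulli likelihood; the update adds successes to α and failures to β.
Posterior: Beta(α+k, β+n−k) = Beta(2.7+26, 3.1+11) = Beta(28.7, 14.1).
Var = αβ/((α+β)²(α+β+1)) = 28.7·14.1/(42.8²·43.8) = 0.00504359; SD = √0.00504359 = 0.0710.

0.0710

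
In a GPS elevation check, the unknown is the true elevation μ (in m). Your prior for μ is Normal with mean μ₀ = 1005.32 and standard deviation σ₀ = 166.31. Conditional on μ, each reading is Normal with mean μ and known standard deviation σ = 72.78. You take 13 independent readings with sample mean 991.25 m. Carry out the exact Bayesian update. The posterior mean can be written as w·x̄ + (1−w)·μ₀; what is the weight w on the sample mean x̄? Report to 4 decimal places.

For Normal data with known variance σ², a Normal(μ₀, σ₀²) prior on μ is conjugate. Posterior precision = 1/σ₀² + n/σ²; posterior mean is the precision-weighted average of μ₀ and x̄.
σ₀² = 166.31² = 27659.0161, σ² = 72.78² = 5296.9284. Prior precision 1/σ₀² = 1/27659.0161; data precision n/σ² = 13/5296.9284.
w = (n/σ²)/(1/σ₀² + n/σ²) = n·σ₀²/(σ² + n·σ₀²) = 13·27659.0161/(5296.9284 + 13·27659.0161) = 359567.2093/364864.1377 = 0.9855.

0.9855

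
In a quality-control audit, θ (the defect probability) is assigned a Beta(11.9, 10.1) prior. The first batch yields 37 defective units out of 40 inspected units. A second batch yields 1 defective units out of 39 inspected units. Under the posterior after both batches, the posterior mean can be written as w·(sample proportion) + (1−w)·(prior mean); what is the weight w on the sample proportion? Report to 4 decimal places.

0.7822

The Beta prior is conjugate to a Binomial/Bernoulli likelihood; the update adds successes to α and failures to β.
Total number of inspected units: n = 40 + 39 = 79.
Posterior mean = (α₀+k)/(α₀+β₀+n) = [n/(α₀+β₀+n)]·(k/n) + [(α₀+β₀)/(α₀+β₀+n)]·α₀/(α₀+β₀), so only n and the prior enter the weight.
The weight on the data is w = n/(α₀+β₀+n) = 79/(11.9+10.1+79) = 79/101.0 = 0.7822.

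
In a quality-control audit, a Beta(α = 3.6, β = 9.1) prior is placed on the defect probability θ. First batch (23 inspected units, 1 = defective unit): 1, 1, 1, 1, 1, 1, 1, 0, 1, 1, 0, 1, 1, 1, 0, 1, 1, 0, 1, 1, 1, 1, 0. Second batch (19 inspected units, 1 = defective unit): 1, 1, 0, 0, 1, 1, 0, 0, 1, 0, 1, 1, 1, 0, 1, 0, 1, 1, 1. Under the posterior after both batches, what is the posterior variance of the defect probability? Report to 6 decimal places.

0.004254

The Beta prior is conjugate to a Binomial/Bernoulli likelihood; the update adds successes to α and failures to β.
After batch 1: Beta(3.6+18, 9.1+5) = Beta(21.6, 14.1).
After batch 2: Beta(21.6+12, 14.1+7) = Beta(33.6, 21.1).
Var = αβ/((α+β)²(α+β+1)) = 33.6·21.1/(54.7²·55.7) = 0.004254.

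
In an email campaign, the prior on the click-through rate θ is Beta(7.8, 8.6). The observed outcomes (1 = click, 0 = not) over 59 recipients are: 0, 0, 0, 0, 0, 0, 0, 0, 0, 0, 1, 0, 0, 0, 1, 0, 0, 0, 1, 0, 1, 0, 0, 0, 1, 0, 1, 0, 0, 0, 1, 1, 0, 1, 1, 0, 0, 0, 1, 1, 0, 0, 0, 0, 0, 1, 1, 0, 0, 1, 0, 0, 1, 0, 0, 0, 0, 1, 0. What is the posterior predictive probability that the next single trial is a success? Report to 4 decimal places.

The Beta prior is conjugate to a Binomial/Bernoulli likelihood; the update adds successes to α and failures to β.
Posterior: Beta(α+k, β+n−k) = Beta(7.8+17, 8.6+42) = Beta(24.8, 50.6).
For a single future Bernoulli trial, P(success | data) = α/(α+β) = 0.3289.

0.3289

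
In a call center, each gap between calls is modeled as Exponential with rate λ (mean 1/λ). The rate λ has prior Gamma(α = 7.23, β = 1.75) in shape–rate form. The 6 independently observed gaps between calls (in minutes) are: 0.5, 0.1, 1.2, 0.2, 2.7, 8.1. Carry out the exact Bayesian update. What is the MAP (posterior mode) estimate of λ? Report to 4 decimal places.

0.8405

With a Gamma(shape α, rate β) prior on the exponential rate λ, the posterior after n observations with total T = Σxᵢ is Gamma(α+n, β+T).
Sum of observations T = 12.8 minutes; n = 6.
Posterior: Gamma(7.23+6, 1.75+12.8) = Gamma(13.23, 14.55).
Mode = (α−1)/β = 0.8405.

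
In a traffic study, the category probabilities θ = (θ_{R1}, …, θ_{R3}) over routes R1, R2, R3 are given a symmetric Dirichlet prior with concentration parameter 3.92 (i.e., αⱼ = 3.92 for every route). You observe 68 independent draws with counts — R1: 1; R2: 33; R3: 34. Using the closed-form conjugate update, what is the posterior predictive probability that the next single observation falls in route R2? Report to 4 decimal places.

The Dirichlet prior is conjugate to the Multinomial likelihood: each posterior αⱼ = prior αⱼ + observed count nⱼ.
Posterior concentration: (4.92, 36.92, 37.92), total = 79.76.
P(next = R2 | data) = α_{R2}/Σα = 0.4629.

0.4629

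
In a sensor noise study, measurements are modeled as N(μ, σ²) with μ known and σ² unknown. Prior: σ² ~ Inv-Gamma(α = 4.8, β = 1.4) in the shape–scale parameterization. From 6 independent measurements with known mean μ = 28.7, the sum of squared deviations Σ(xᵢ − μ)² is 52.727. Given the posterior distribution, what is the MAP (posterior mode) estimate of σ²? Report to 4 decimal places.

3.1549

With known mean μ and an Inverse-Gamma(α, β) prior on σ², the Normal likelihood is conjugate: posterior is Inv-Gamma(α + n/2, β + Σ(xᵢ−μ)²/2).
Posterior: Inv-Gamma(4.8 + 6/2, 1.4 + 52.727/2) = Inv-Gamma(7.80, 27.7635).
Mode = β/(α+1) = 27.7635/8.80 = 3.1549.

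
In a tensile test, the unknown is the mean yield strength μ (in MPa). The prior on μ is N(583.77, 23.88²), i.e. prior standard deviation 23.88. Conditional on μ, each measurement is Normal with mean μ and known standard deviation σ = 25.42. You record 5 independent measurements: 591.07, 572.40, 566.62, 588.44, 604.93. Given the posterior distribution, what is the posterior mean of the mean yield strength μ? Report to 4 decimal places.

584.5217

For Normal data with known variance σ², a Normal(μ₀, σ₀²) prior on μ is conjugate. Posterior precision = 1/σ₀² + n/σ²; posterior mean is the precision-weighted average of μ₀ and x̄.
Σxᵢ = 591.07 + 572.40 + 566.62 + 588.44 + 604.93 = 2923.46, so n·x̄ = 2923.46.
σ₀² = 23.88² = 570.2544, σ² = 25.42² = 646.1764; σ² + n·σ₀² = 646.1764 + 5·570.2544 = 3497.4484.
Posterior mean = (μ₀/σ₀² + n·x̄/σ²)/(1/σ₀² + n/σ²) = (σ²·μ₀ + σ₀²·n·x̄)/(σ² + n·σ₀²) = (646.1764·583.77 + 570.2544·2923.46)/3497.4484 = 2044334.325252/3497.4484 = 584.5217.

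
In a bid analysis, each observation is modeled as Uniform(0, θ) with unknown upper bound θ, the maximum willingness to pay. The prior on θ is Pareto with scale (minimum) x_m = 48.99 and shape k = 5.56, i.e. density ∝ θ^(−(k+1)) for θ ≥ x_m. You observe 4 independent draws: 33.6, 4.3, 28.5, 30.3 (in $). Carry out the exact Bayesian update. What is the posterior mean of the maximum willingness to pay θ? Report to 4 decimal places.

A Pareto(scale x_m, shape k) prior on the upper bound θ of Uniform(0, θ) is conjugate: posterior is Pareto(max(x_m, max xᵢ), k + n).
Sample maximum = 33.6; prior scale x_m = 48.99 → posterior scale = max = 48.99.
Posterior shape = 5.56 + 4 = 9.56.
E[θ|data] = k·x_m/(k−1) = 9.56·48.99/8.56 = 54.7131.

54.7131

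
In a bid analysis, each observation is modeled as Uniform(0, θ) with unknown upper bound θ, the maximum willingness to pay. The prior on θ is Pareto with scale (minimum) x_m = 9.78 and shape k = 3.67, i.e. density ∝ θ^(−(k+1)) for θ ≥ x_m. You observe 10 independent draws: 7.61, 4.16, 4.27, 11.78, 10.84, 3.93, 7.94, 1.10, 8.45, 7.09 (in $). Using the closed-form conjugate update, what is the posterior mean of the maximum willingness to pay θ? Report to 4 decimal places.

12.7098

A Pareto(scale x_m, shape k) prior on the upper bound θ of Uniform(0, θ) is conjugate: posterior is Pareto(max(x_m, max xᵢ), k + n).
Sample maximum = 11.78; prior scale x_m = 9.78 → posterior scale = max = 11.78.
Posterior shape = 3.67 + 10 = 13.67.
E[θ|data] = k·x_m/(k−1) = 13.67·11.78/12.67 = 12.7098.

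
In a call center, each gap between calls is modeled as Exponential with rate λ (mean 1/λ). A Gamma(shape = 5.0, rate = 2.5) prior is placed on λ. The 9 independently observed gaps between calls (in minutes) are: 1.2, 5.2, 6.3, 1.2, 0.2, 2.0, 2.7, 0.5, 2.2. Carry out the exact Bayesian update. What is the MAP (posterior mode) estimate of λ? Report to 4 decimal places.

0.5417

With a Gamma(shape α, rate β) prior on the exponential rate λ, the posterior after n observations with total T = Σxᵢ is Gamma(α+n, β+T).
Sum of observations T = 21.5 minutes; n = 9.
Posterior: Gamma(5.0+9, 2.5+21.5) = Gamma(14.0, 24.0).
Mode = (α−1)/β = 0.5417.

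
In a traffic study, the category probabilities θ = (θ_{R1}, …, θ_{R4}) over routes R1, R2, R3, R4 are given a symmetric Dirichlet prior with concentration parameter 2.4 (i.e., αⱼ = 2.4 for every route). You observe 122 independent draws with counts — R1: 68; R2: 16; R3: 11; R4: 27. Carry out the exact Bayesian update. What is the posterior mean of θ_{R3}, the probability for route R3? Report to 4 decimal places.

The Dirichlet prior is conjugate to the Multinomial likelihood: each posterior αⱼ = prior αⱼ + observed count nⱼ.
Posterior concentration: (70.4, 18.4, 13.4, 29.4), total = 131.6.
E[θ_{R3}|data] = α_{R3}/Σα = 13.4/131.6 = 0.1018.

0.1018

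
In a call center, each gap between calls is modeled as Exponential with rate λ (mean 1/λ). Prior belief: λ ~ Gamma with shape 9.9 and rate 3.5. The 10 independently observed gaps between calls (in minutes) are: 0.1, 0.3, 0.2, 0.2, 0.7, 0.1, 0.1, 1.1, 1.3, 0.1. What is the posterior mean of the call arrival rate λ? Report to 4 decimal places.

2.5844

With a Gamma(shape α, rate β) prior on the exponential rate λ, the posterior after n observations with total T = Σxᵢ is Gamma(α+n, β+T).
Sum of observations T = 4.2 minutes; n = 10.
Posterior: Gamma(9.9+10, 3.5+4.2) = Gamma(19.9, 7.7).
Posterior mean of λ = α/β = 19.9/7.7 = 2.5844.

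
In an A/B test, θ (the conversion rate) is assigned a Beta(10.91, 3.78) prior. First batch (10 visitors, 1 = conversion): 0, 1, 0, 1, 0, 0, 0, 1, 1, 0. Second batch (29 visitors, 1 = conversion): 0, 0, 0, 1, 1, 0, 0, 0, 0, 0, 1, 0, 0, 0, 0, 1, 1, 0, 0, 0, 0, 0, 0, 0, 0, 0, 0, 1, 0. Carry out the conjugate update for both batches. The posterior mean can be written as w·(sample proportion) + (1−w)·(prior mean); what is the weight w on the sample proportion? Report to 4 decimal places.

The Beta prior is conjugate to a Binomial/Bernoulli likelihood; the update adds successes to α and failures to β.
Total number of visitors: n = 10 + 29 = 39.
Posterior mean = (α₀+k)/(α₀+β₀+n) = [n/(α₀+β₀+n)]·(k/n) + [(α₀+β₀)/(α₀+β₀+n)]·α₀/(α₀+β₀), so only n and the prior enter the weight.
The weight on the data is w = n/(α₀+β₀+n) = 39/(10.91+3.78+39) = 39/53.69 = 0.7264.

0.7264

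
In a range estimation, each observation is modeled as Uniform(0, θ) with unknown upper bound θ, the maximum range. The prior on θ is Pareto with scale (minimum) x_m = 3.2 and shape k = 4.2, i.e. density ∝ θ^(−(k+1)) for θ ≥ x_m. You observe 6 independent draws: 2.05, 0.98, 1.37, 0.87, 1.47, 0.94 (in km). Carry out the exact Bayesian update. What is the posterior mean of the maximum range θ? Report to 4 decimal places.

3.5478

A Pareto(scale x_m, shape k) prior on the upper bound θ of Uniform(0, θ) is conjugate: posterior is Pareto(max(x_m, max xᵢ), k + n).
Sample maximum = 2.05; prior scale x_m = 3.2 → posterior scale = max = 3.20.
Posterior shape = 4.2 + 6 = 10.2.
E[θ|data] = k·x_m/(k−1) = 10.2·3.20/9.2 = 3.5478.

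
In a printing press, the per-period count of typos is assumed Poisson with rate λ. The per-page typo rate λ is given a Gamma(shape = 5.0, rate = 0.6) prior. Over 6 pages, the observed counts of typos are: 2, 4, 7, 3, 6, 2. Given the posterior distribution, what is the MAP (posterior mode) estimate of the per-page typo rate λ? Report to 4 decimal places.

With a Gamma(shape α, rate β) prior, the Poisson likelihood is conjugate: the posterior is Gamma(α + ΣXᵢ, β + n).
Sum of counts S = 24 over n = 6 pages.
Posterior: Gamma(α+S, β+n) = Gamma(5.0+24, 0.6+6) = Gamma(29.0, 6.6).
Mode of Gamma(α,β) for α≥1 is (α−1)/β = 28.0/6.6 = 4.2424.

4.2424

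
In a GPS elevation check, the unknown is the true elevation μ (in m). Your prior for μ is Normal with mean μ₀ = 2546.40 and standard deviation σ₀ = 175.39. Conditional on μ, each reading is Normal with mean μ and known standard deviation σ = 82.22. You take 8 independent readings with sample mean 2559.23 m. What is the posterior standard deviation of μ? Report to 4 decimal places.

For Normal data with known variance σ², a Normal(μ₀, σ₀²) prior on μ is conjugate. Posterior precision = 1/σ₀² + n/σ²; posterior mean is the precision-weighted average of μ₀ and x̄.
σ₀² = 175.39² = 30761.6521, σ² = 82.22² = 6760.1284; σ² + n·σ₀² = 6760.1284 + 8·30761.6521 = 252853.3452.
Posterior precision = 1/σ₀² + n/σ² = 1/30761.6521 + 8/6760.1284 = (σ² + n·σ₀²)/(σ₀²σ²) = 252853.3452/(30761.6521·6760.1284); posterior variance σₙ² = σ₀²σ²/(σ² + n·σ₀²) = 30761.6521·6760.1284/252853.3452 = 822.424231.
Posterior SD = √σₙ² = √(30761.6521·6760.1284/252853.3452) = 28.6779.

28.6779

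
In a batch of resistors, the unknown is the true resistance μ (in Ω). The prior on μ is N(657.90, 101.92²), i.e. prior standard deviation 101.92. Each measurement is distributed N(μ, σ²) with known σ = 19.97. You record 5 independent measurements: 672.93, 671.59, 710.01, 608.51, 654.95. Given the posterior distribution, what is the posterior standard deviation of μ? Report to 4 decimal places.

For Normal data with known variance σ², a Normal(μ₀, σ₀²) prior on μ is conjugate. Posterior precision = 1/σ₀² + n/σ²; posterior mean is the precision-weighted average of μ₀ and x̄.
σ₀² = 101.92² = 10387.6864, σ² = 19.97² = 398.8009; σ² + n·σ₀² = 398.8009 + 5·10387.6864 = 52337.2329.
Posterior precision = 1/σ₀² + n/σ² = 1/10387.6864 + 5/398.8009 = (σ² + n·σ₀²)/(σ₀²σ²) = 52337.2329/(10387.6864·398.8009); posterior variance σₙ² = σ₀²σ²/(σ² + n·σ₀²) = 10387.6864·398.8009/52337.2329 = 79.152421.
Posterior SD = √σₙ² = √(10387.6864·398.8009/52337.2329) = 8.8968.

8.8968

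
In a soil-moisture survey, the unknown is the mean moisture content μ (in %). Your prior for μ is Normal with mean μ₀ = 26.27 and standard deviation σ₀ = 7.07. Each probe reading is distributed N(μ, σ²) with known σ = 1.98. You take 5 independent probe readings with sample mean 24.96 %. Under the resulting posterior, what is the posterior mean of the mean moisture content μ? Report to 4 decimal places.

24.9802

For Normal data with known variance σ², a Normal(μ₀, σ₀²) prior on μ is conjugate. Posterior precision = 1/σ₀² + n/σ²; posterior mean is the precision-weighted average of μ₀ and x̄.
n·x̄ = 5·24.96 = 124.8.
σ₀² = 7.07² = 49.9849, σ² = 1.98² = 3.9204; σ² + n·σ₀² = 3.9204 + 5·49.9849 = 253.8449.
Posterior mean = (μ₀/σ₀² + n·x̄/σ²)/(1/σ₀² + n/σ²) = (σ²·μ₀ + σ₀²·n·x̄)/(σ² + n·σ₀²) = (3.9204·26.27 + 49.9849·124.8)/253.8449 = 6341.104428/253.8449 = 24.9802.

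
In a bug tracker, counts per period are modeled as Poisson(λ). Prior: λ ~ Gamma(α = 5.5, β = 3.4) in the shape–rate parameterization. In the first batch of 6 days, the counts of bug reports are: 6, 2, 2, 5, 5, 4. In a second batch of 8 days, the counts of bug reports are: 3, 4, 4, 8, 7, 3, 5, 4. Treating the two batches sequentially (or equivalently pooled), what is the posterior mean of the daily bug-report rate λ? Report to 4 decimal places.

3.8793

With a Gamma(shape α, rate β) prior, the Poisson likelihood is conjugate: the posterior is Gamma(α + ΣXᵢ, β + n).
Batch 1: sum of counts S = 24 over n = 6 days.
After batch 1: Gamma(α+S, β+n) = Gamma(5.5+24, 3.4+6) = Gamma(29.5, 9.4).
Batch 2: sum of counts S = 38 over n = 8 days.
After batch 2: Gamma(α+S, β+n) = Gamma(29.5+38, 9.4+8) = Gamma(67.5, 17.4).
Posterior mean = α/β = 67.5/17.4 = 3.8793.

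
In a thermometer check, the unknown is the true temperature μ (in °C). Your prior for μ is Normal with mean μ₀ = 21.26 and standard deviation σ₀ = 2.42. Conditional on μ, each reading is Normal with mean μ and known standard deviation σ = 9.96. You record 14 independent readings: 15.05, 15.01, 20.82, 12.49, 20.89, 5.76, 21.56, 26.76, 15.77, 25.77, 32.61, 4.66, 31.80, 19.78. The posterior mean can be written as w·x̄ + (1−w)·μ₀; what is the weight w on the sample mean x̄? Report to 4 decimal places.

For Normal data with known variance σ², a Normal(μ₀, σ₀²) prior on μ is conjugate. Posterior precision = 1/σ₀² + n/σ²; posterior mean is the precision-weighted average of μ₀ and x̄.
σ₀² = 2.42² = 5.8564, σ² = 9.96² = 99.2016. Prior precision 1/σ₀² = 1/5.8564; data precision n/σ² = 14/99.2016.
w = (n/σ²)/(1/σ₀² + n/σ²) = n·σ₀²/(σ² + n·σ₀²) = 14·5.8564/(99.2016 + 14·5.8564) = 81.9896/181.1912 = 0.4525.

0.4525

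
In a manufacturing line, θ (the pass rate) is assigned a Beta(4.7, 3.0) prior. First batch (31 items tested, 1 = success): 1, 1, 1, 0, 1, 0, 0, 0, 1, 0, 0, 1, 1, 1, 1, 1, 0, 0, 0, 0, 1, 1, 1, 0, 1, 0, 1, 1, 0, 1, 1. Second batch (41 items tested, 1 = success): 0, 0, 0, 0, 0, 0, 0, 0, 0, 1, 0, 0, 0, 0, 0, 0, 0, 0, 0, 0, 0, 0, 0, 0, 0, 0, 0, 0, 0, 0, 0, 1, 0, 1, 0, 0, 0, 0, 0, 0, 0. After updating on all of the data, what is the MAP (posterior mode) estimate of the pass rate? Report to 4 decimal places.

0.3179

The Beta prior is conjugate to a Binomial/Bernoulli likelihood; the update adds successes to α and failures to β.
After batch 1: Beta(4.7+18, 3.0+13) = Beta(22.7, 16.0).
After batch 2: Beta(22.7+3, 16.0+38) = Beta(25.7, 54.0).
Mode of Beta(a,b) for a,b>1 is (a−1)/(a+b−2) = 24.7/77.7 = 0.3179.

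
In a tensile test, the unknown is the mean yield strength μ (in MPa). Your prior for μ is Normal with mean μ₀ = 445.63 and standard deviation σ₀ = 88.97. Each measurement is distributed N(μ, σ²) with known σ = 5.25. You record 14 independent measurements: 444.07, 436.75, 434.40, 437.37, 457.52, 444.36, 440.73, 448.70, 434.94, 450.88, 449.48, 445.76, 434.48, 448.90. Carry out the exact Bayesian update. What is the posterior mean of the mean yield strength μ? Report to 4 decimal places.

For Normal data with known variance σ², a Normal(μ₀, σ₀²) prior on μ is conjugate. Posterior precision = 1/σ₀² + n/σ²; posterior mean is the precision-weighted average of μ₀ and x̄.
Σxᵢ = 444.07 + 436.75 + 434.40 + 437.37 + 457.52 + 444.36 + 440.73 + 448.70 + 434.94 + 450.88 + 449.48 + 445.76 + 434.48 + 448.90 = 6208.34, so n·x̄ = 6208.34.
σ₀² = 88.97² = 7915.6609, σ² = 5.25² = 27.5625; σ² + n·σ₀² = 27.5625 + 14·7915.6609 = 110846.8151.
Posterior mean = (μ₀/σ₀² + n·x̄/σ²)/(1/σ₀² + n/σ²) = (σ²·μ₀ + σ₀²·n·x̄)/(σ² + n·σ₀²) = (27.5625·445.63 + 7915.6609·6208.34)/110846.8151 = 49155396.868781/110846.8151 = 443.4534.

443.4534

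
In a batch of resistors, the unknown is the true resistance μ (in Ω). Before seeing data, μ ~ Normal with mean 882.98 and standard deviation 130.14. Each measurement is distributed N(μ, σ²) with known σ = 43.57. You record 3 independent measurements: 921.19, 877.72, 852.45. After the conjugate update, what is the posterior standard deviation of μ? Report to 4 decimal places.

For Normal data with known variance σ², a Normal(μ₀, σ₀²) prior on μ is conjugate. Posterior precision = 1/σ₀² + n/σ²; posterior mean is the precision-weighted average of μ₀ and x̄.
σ₀² = 130.14² = 16936.4196, σ² = 43.57² = 1898.3449; σ² + n·σ₀² = 1898.3449 + 3·16936.4196 = 52707.6037.
Posterior precision = 1/σ₀² + n/σ² = 1/16936.4196 + 3/1898.3449 = (σ² + n·σ₀²)/(σ₀²σ²) = 52707.6037/(16936.4196·1898.3449); posterior variance σₙ² = σ₀²σ²/(σ² + n·σ₀²) = 16936.4196·1898.3449/52707.6037 = 609.991036.
Posterior SD = √σₙ² = √(16936.4196·1898.3449/52707.6037) = 24.6980.

24.6980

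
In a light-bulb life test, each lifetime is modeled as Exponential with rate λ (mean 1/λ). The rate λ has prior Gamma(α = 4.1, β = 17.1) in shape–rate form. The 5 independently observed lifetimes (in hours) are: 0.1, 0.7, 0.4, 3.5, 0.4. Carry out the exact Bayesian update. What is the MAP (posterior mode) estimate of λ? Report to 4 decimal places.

With a Gamma(shape α, rate β) prior on the exponential rate λ, the posterior after n observations with total T = Σxᵢ is Gamma(α+n, β+T).
Sum of observations T = 5.1 hours; n = 5.
Posterior: Gamma(4.1+5, 17.1+5.1) = Gamma(9.1, 22.2).
Mode = (α−1)/β = 0.3649.

0.3649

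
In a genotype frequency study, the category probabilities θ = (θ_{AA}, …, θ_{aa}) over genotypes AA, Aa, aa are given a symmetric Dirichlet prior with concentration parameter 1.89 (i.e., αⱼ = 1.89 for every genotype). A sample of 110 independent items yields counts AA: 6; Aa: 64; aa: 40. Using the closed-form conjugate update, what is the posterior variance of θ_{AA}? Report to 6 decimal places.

The Dirichlet prior is conjugate to the Multinomial likelihood: each posterior αⱼ = prior αⱼ + observed count nⱼ.
Posterior concentration: (7.89, 65.89, 41.89), total = 115.67.
Var[θ_j] = α_j(Σα−α_j)/((Σα)²(Σα+1)) = 7.89·107.78/(115.67²·116.67) = 0.000545.

0.000545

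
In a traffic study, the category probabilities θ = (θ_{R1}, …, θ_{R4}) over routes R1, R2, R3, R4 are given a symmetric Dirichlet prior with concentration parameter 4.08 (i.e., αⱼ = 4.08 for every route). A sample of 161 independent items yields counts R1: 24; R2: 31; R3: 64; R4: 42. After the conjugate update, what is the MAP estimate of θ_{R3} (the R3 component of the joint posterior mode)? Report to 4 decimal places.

The Dirichlet prior is conjugate to the Multinomial likelihood: each posterior αⱼ = prior αⱼ + observed count nⱼ.
Posterior concentration: (28.08, 35.08, 68.08, 46.08), total = 177.32.
Joint mode component: (α_{R3}−1)/(Σα−K) = 67.08/173.32 = 0.3870.

0.3870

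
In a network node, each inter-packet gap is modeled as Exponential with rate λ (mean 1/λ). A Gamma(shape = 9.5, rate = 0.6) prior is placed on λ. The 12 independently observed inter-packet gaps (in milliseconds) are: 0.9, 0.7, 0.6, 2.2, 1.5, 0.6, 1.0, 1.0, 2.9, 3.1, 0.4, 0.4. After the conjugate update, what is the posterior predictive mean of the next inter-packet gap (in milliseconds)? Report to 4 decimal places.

With a Gamma(shape α, rate β) prior on the exponential rate λ, the posterior after n observations with total T = Σxᵢ is Gamma(α+n, β+T).
Sum of observations T = 15.3 milliseconds; n = 12.
Posterior: Gamma(9.5+12, 0.6+15.3) = Gamma(21.5, 15.9).
The predictive distribution for the next observation is Lomax; its mean is β/(α−1) = 15.9/20.5 = 0.7756.

0.7756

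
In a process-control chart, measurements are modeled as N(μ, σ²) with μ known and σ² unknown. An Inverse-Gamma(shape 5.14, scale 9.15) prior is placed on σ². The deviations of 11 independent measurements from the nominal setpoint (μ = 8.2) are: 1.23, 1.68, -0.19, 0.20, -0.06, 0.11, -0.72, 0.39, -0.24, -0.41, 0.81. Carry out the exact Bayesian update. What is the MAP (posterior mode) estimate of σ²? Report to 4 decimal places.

1.0429

With known mean μ and an Inverse-Gamma(α, β) prior on σ², the Normal likelihood is conjugate: posterior is Inv-Gamma(α + n/2, β + Σ(xᵢ−μ)²/2).
Σ(xᵢ−μ)² = (1.23)² + (1.68)² + (-0.19)² + (0.20)² + (-0.06)² + (0.11)² + (-0.72)² + (0.39)² + (-0.24)² + (-0.41)² + (0.81)² = 5.9794.
Posterior: Inv-Gamma(5.14 + 11/2, 9.15 + 5.9794/2) = Inv-Gamma(10.64, 12.13970).
Mode = β/(α+1) = 12.13970/11.64 = 1.0429.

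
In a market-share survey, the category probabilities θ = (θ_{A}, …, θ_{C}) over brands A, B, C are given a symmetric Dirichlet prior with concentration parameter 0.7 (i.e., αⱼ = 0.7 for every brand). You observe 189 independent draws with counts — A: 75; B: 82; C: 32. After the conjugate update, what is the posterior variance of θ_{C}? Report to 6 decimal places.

The Dirichlet prior is conjugate to the Multinomial likelihood: each posterior αⱼ = prior αⱼ + observed count nⱼ.
Posterior concentration: (75.7, 82.7, 32.7), total = 191.1.
Var[θ_j] = α_j(Σα−α_j)/((Σα)²(Σα+1)) = 32.7·158.4/(191.1²·192.1) = 0.000738.

0.000738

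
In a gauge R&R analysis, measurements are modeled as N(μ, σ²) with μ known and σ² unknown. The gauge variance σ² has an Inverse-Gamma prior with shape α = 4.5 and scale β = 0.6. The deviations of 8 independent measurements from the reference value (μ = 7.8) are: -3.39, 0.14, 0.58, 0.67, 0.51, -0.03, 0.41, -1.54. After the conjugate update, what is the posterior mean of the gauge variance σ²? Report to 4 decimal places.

With known mean μ and an Inverse-Gamma(α, β) prior on σ², the Normal likelihood is conjugate: posterior is Inv-Gamma(α + n/2, β + Σ(xᵢ−μ)²/2).
Σ(xᵢ−μ)² = (-3.39)² + (0.14)² + (0.58)² + (0.67)² + (0.51)² + (-0.03)² + (0.41)² + (-1.54)² = 15.0977.
Posterior: Inv-Gamma(4.5 + 8/2, 0.6 + 15.0977/2) = Inv-Gamma(8.50, 8.14885).
E[σ²|data] = β/(α−1) = 8.14885/7.50 = 1.0865.

1.0865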